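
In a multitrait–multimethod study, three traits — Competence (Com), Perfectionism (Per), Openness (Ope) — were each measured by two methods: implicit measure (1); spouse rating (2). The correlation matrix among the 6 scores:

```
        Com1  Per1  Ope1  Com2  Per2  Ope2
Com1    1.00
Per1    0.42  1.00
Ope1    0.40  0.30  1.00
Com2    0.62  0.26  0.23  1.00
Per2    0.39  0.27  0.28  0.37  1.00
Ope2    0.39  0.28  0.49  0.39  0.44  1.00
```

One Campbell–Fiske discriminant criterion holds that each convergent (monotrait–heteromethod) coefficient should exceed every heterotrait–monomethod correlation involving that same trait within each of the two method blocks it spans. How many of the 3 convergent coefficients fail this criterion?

1

Convergent coefficients and their comparison sets:
Com (methods 1·2): 0.62 vs {0.42, 0.37, 0.40, 0.39} → pass.
Per (methods 1·2): 0.27 vs {0.42, 0.37, 0.30, 0.44} → fail.
Ope (methods 1·2): 0.49 vs {0.40, 0.39, 0.30, 0.44} → pass.
1 of 3 fail.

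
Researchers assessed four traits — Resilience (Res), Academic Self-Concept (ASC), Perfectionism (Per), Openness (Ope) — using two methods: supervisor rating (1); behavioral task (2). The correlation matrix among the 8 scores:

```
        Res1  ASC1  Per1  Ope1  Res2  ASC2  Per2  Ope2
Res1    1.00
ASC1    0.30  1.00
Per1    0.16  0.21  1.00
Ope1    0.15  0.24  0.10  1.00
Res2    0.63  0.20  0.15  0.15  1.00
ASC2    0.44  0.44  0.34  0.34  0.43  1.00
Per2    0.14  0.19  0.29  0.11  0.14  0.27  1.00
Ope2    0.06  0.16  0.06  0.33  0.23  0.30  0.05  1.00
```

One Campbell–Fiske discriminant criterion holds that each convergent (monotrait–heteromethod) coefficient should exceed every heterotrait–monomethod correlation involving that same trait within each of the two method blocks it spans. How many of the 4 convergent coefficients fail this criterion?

Each convergent coefficient versus the relevant comparison correlations:
Res (methods 1·2): 0.63 vs {0.30, 0.43, 0.16, 0.14, 0.15, 0.23} → pass.
ASC (methods 1·2): 0.44 vs {0.30, 0.43, 0.21, 0.27, 0.24, 0.30} → pass.
Per (methods 1·2): 0.29 vs {0.16, 0.14, 0.21, 0.27, 0.10, 0.05} → pass.
Ope (methods 1·2): 0.33 vs {0.15, 0.23, 0.24, 0.30, 0.10, 0.05} → pass.
0 of 4 fail.

0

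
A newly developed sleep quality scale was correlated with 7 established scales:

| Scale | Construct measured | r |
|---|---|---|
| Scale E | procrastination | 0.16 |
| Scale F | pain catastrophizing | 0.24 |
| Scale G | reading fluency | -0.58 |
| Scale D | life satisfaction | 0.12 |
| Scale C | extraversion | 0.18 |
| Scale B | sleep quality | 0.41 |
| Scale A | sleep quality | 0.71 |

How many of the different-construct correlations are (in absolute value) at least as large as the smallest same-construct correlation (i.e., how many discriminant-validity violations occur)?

1

Convergent (same construct = sleep quality): Scale B, Scale A.
Smallest convergent = 0.41. Discriminant |r|: 0.16, 0.24, 0.58, 0.12, 0.18; count ≥ 0.41 → 1.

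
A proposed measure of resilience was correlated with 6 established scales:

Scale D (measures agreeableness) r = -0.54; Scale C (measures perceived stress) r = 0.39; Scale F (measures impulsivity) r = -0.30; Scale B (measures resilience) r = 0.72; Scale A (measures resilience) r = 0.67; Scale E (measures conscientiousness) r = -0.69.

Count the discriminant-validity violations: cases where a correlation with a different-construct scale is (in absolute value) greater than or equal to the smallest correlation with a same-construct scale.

1

Convergent (same construct = resilience): Scale B, Scale A.
Smallest convergent = 0.67. Discriminant |r|: 0.54, 0.39, 0.30, 0.69; count ≥ 0.67 → 1.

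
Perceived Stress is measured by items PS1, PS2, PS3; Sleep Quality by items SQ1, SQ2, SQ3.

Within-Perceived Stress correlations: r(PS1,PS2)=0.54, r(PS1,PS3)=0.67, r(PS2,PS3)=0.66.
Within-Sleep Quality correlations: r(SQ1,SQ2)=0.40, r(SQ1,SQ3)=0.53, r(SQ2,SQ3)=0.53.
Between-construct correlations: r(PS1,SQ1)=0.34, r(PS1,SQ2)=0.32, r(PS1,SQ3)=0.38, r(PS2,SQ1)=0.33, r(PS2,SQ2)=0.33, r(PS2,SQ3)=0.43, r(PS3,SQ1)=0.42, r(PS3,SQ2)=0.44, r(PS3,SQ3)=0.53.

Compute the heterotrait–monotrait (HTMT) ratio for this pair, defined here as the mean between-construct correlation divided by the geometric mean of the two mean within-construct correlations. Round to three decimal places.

Mean heterotrait r = 3.52/9 = 0.3911.
Mean within-PS = 1.87/3 = 0.6233; mean within-SQ = 1.46/3 = 0.4867.
Geometric mean = √(0.6233 × 0.4867) = 0.5508.
HTMT = 0.3911 / 0.5508 = 0.710.

0.710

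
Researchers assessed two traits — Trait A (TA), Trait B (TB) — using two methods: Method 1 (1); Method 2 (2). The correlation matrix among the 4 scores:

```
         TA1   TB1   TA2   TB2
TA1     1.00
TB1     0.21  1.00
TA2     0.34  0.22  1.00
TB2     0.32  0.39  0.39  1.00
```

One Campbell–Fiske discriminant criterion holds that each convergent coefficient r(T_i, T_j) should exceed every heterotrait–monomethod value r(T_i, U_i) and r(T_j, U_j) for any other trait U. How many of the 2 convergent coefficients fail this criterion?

2

Checking each validity diagonal entry against its comparison values:
TA (methods 1·2): 0.34 vs {0.21, 0.39} → fail.
TB (methods 1·2): 0.39 vs {0.21, 0.39} → fail.
2 of 2 fail.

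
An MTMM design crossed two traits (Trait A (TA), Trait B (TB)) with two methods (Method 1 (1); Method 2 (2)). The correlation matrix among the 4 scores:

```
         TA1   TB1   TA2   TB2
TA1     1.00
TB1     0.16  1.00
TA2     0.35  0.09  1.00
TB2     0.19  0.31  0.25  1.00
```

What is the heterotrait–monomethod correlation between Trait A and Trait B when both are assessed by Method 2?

Different traits, same method: r(TA2, TB2) = 0.25.

0.25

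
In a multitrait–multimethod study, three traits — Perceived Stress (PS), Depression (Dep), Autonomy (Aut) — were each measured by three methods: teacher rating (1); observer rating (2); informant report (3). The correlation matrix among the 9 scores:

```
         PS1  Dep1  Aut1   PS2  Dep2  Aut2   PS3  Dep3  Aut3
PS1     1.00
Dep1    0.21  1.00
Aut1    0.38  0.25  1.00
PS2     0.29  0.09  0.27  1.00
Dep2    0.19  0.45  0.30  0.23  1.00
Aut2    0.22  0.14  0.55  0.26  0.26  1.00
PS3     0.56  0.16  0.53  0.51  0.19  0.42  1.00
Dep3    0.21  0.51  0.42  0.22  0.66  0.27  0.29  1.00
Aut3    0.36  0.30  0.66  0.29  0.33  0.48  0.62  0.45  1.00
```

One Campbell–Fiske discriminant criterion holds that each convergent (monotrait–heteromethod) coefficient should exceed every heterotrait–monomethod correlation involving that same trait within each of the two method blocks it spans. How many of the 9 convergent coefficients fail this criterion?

4

Checking each validity diagonal entry against its comparison values:
PS (methods 1·2): 0.29 vs {0.21, 0.23, 0.38, 0.26} → fail.
PS (methods 1·3): 0.56 vs {0.21, 0.29, 0.38, 0.62} → fail.
PS (methods 2·3): 0.51 vs {0.23, 0.29, 0.26, 0.62} → fail.
Dep (methods 1·2): 0.45 vs {0.21, 0.23, 0.25, 0.26} → pass.
Dep (methods 1·3): 0.51 vs {0.21, 0.29, 0.25, 0.45} → pass.
Dep (methods 2·3): 0.66 vs {0.23, 0.29, 0.26, 0.45} → pass.
Aut (methods 1·2): 0.55 vs {0.38, 0.26, 0.25, 0.26} → pass.
Aut (methods 1·3): 0.66 vs {0.38, 0.62, 0.25, 0.45} → pass.
Aut (methods 2·3): 0.48 vs {0.26, 0.62, 0.26, 0.45} → fail.
4 of 9 fail.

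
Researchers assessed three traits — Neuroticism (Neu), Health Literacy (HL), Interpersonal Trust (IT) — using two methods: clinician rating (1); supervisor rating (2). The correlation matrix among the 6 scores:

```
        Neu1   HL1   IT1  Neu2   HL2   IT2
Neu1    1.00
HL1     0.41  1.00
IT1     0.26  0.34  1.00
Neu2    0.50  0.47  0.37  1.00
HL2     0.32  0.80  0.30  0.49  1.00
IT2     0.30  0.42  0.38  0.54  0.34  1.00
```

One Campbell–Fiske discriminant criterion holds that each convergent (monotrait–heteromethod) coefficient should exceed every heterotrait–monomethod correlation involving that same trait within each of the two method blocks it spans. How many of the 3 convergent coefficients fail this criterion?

2

Each convergent coefficient versus the relevant comparison correlations:
Neu (methods 1·2): 0.50 vs {0.41, 0.49, 0.26, 0.54} → fail.
HL (methods 1·2): 0.80 vs {0.41, 0.49, 0.34, 0.34} → pass.
IT (methods 1·2): 0.38 vs {0.26, 0.54, 0.34, 0.34} → fail.
2 of 3 fail.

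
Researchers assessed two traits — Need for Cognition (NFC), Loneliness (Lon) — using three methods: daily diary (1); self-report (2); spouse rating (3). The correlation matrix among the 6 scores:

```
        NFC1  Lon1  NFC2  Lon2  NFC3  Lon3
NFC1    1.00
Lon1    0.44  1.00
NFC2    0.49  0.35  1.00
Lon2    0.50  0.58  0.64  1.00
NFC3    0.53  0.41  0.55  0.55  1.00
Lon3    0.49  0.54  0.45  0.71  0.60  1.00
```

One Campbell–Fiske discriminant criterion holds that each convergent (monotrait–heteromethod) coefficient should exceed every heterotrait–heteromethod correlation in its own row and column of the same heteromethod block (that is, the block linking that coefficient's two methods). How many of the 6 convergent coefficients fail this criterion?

Convergent coefficients and their comparison sets:
NFC (methods 1·2): 0.49 vs {0.50, 0.35} → fail.
NFC (methods 1·3): 0.53 vs {0.49, 0.41} → pass.
NFC (methods 2·3): 0.55 vs {0.45, 0.55} → fail.
Lon (methods 1·2): 0.58 vs {0.35, 0.50} → pass.
Lon (methods 1·3): 0.54 vs {0.41, 0.49} → pass.
Lon (methods 2·3): 0.71 vs {0.55, 0.45} → pass.
2 of 6 fail.

2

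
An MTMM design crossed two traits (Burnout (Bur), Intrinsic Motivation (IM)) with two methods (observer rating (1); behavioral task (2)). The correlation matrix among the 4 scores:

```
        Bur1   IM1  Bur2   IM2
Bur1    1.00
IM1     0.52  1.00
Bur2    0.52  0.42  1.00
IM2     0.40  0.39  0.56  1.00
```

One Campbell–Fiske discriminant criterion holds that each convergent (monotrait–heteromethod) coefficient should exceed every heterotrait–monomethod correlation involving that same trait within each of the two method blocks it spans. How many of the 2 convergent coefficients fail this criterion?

Each convergent coefficient versus the relevant comparison correlations:
Bur (methods 1·2): 0.52 vs {0.52, 0.56} → fail.
IM (methods 1·2): 0.39 vs {0.52, 0.56} → fail.
2 of 2 fail.

2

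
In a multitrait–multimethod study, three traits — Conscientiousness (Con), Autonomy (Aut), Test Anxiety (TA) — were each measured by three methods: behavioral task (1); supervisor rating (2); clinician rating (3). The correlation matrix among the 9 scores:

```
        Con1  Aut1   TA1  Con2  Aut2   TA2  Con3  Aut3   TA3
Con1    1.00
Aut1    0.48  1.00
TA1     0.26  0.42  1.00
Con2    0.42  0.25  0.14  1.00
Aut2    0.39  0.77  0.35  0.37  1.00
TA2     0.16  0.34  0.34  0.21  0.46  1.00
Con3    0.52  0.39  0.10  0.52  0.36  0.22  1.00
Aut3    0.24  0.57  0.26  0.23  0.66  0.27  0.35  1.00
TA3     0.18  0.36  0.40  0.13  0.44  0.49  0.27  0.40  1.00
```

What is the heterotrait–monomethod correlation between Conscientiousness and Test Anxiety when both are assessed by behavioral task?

Different traits, same method: r(Con1, TA1) = 0.26.

0.26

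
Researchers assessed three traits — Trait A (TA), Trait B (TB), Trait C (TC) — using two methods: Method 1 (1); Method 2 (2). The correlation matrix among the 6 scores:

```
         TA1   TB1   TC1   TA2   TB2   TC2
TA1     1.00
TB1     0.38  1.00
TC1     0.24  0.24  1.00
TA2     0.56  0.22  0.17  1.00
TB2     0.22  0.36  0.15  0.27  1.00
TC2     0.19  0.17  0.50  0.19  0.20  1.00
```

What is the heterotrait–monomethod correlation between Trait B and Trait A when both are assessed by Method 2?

0.27

Different traits, same method: r(TB2, TA2) = 0.27.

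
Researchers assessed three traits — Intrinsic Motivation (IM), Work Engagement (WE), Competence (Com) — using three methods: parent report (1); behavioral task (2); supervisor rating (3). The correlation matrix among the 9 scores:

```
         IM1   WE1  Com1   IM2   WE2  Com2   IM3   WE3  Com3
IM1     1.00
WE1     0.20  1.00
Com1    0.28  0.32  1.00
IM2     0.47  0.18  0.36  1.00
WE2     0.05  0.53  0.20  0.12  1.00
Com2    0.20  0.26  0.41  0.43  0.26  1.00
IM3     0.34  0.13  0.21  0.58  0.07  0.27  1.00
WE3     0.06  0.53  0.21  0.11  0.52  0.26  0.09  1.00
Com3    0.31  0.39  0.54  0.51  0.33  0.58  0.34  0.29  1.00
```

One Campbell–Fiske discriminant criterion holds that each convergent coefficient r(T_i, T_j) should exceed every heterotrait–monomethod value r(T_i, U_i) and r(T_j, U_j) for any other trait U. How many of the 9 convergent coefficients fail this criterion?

2

Each convergent coefficient versus the relevant comparison correlations:
IM (methods 1·2): 0.47 vs {0.20, 0.12, 0.28, 0.43} → pass.
IM (methods 1·3): 0.34 vs {0.20, 0.09, 0.28, 0.34} → fail.
IM (methods 2·3): 0.58 vs {0.12, 0.09, 0.43, 0.34} → pass.
WE (methods 1·2): 0.53 vs {0.20, 0.12, 0.32, 0.26} → pass.
WE (methods 1·3): 0.53 vs {0.20, 0.09, 0.32, 0.29} → pass.
WE (methods 2·3): 0.52 vs {0.12, 0.09, 0.26, 0.29} → pass.
Com (methods 1·2): 0.41 vs {0.28, 0.43, 0.32, 0.26} → fail.
Com (methods 1·3): 0.54 vs {0.28, 0.34, 0.32, 0.29} → pass.
Com (methods 2·3): 0.58 vs {0.43, 0.34, 0.26, 0.29} → pass.
2 of 9 fail.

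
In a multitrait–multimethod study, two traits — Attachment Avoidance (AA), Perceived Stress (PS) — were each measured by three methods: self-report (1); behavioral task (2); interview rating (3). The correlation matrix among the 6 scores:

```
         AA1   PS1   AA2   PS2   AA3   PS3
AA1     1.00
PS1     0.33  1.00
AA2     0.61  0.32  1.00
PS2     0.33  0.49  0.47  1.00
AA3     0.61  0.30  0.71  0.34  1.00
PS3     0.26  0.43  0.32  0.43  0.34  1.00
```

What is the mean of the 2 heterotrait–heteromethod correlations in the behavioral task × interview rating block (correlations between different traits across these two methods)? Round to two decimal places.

0.33

HTHM values (method 2 × method 3): 0.32, 0.34; mean = 0.66/2 = 0.33.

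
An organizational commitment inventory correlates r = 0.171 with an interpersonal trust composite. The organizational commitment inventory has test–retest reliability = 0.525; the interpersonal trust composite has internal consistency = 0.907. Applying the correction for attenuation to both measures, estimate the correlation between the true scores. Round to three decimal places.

r_true = r_obs / √(r_xx · r_yy) = 0.171 / √(0.525 × 0.907) = 0.171 / √0.476175 = 0.171 / 0.6901 ≈ 0.248.

0.248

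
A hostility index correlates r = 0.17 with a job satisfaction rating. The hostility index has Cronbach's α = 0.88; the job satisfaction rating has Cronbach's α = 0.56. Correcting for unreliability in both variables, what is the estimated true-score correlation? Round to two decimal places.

0.24

r_true = r_obs / √(r_xx · r_yy) = 0.17 / √(0.88 × 0.56) = 0.17 / √0.4928 = 0.17 / 0.7020 ≈ 0.24.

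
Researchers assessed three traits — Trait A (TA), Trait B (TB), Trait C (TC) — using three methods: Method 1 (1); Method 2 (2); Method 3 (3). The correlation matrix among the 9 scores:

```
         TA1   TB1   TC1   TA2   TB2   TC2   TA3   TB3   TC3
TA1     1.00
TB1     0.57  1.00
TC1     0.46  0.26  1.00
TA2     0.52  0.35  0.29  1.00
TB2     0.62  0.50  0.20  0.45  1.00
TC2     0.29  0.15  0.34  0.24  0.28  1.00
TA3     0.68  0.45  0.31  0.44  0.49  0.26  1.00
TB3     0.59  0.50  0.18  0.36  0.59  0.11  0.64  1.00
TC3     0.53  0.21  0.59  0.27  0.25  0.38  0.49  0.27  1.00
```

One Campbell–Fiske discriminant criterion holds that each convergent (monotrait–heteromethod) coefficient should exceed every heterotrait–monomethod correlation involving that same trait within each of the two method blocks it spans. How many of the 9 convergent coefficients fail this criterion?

7

Convergent coefficients and their comparison sets:
TA (methods 1·2): 0.52 vs {0.57, 0.45, 0.46, 0.24} → fail.
TA (methods 1·3): 0.68 vs {0.57, 0.64, 0.46, 0.49} → pass.
TA (methods 2·3): 0.44 vs {0.45, 0.64, 0.24, 0.49} → fail.
TB (methods 1·2): 0.50 vs {0.57, 0.45, 0.26, 0.28} → fail.
TB (methods 1·3): 0.50 vs {0.57, 0.64, 0.26, 0.27} → fail.
TB (methods 2·3): 0.59 vs {0.45, 0.64, 0.28, 0.27} → fail.
TC (methods 1·2): 0.34 vs {0.46, 0.24, 0.26, 0.28} → fail.
TC (methods 1·3): 0.59 vs {0.46, 0.49, 0.26, 0.27} → pass.
TC (methods 2·3): 0.38 vs {0.24, 0.49, 0.28, 0.27} → fail.
7 of 9 fail.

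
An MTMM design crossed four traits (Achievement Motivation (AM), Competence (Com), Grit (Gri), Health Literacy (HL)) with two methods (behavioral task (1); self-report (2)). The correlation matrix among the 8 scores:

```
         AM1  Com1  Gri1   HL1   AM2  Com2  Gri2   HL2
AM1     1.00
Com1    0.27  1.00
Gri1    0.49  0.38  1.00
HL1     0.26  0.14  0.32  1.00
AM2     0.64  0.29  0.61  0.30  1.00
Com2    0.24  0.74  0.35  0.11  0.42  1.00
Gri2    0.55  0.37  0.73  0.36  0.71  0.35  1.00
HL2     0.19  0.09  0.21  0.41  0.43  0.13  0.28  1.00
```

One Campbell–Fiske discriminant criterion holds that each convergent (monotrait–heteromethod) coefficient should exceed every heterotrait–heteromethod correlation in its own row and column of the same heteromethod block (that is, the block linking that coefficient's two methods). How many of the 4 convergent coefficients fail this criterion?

Checking each validity diagonal entry against its comparison values:
AM (methods 1·2): 0.64 vs {0.24, 0.29, 0.55, 0.61, 0.19, 0.30} → pass.
Com (methods 1·2): 0.74 vs {0.29, 0.24, 0.37, 0.35, 0.09, 0.11} → pass.
Gri (methods 1·2): 0.73 vs {0.61, 0.55, 0.35, 0.37, 0.21, 0.36} → pass.
HL (methods 1·2): 0.41 vs {0.30, 0.19, 0.11, 0.09, 0.36, 0.21} → pass.
0 of 4 fail.

0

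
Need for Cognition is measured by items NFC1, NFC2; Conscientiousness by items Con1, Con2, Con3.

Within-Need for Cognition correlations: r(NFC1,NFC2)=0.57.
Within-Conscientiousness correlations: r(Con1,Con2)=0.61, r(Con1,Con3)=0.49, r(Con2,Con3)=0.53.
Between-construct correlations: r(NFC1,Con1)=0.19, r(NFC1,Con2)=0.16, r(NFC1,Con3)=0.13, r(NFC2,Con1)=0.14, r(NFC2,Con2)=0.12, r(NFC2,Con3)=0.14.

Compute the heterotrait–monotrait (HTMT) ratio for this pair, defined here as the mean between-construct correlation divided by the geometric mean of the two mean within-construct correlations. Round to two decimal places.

Between-construct mean = 0.88/6 = 0.1467.
Mean within-NFC = 0.57/1 = 0.5700; mean within-Con = 1.63/3 = 0.5433.
Geometric mean = √(0.5700 × 0.5433) = 0.5565.
HTMT = 0.1467 / 0.5565 = 0.26.

0.26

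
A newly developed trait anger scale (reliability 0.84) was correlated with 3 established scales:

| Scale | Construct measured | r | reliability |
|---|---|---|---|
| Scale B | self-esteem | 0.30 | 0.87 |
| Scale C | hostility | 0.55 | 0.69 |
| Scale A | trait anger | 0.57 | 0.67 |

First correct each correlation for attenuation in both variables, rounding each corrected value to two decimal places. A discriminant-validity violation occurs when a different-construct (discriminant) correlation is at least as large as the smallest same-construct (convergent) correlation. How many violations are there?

Disattenuated r (r / √(r_scale · r_new)):
  Scale B (disc): 0.30 / √(0.87·0.84) = 0.35
  Scale C (disc): 0.55 / √(0.69·0.84) = 0.72
  Scale A (conv): 0.57 / √(0.67·0.84) = 0.76
Smallest convergent = 0.76. Discriminant values: 0.35, 0.72; count ≥ 0.76 → 0.

0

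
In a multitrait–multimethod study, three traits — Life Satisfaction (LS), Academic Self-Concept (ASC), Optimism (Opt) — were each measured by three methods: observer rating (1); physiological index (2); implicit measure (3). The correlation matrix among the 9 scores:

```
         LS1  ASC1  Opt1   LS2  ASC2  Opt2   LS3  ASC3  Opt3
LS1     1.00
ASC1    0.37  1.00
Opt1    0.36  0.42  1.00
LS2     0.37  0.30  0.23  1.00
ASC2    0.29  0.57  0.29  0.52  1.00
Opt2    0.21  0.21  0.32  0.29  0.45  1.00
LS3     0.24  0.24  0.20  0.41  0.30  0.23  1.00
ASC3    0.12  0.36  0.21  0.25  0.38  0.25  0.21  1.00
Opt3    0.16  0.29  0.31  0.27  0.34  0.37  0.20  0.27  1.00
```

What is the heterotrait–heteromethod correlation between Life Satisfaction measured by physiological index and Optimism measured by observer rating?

Different traits and methods: r(LS2, Opt1) = 0.23.

0.23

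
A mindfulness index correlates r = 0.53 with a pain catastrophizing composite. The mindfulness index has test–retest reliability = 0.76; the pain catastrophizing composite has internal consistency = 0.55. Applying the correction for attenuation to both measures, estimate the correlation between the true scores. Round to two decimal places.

0.82

r_true = r_obs / √(r_xx · r_yy) = 0.53 / √(0.76 × 0.55) = 0.53 / √0.4180 = 0.53 / 0.6465 ≈ 0.82.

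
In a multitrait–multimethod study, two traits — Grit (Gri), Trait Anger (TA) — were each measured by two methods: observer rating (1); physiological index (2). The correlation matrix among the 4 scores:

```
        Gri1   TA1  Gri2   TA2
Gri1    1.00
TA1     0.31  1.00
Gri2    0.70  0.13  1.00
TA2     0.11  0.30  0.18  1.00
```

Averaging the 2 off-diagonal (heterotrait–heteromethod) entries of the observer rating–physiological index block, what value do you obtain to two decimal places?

HTHM values (method 1 × method 2): 0.11, 0.13; mean = 0.24/2 = 0.12.

0.12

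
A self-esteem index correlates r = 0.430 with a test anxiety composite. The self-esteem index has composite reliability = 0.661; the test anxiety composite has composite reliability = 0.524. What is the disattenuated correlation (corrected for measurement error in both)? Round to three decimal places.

0.731

r_true = r_obs / √(r_xx · r_yy) = 0.430 / √(0.661 × 0.524) = 0.430 / √0.346364 = 0.430 / 0.5885 ≈ 0.731.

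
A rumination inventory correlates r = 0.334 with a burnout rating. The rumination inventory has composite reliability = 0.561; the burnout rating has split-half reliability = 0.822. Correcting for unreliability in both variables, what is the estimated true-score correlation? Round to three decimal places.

r_true = r_obs / √(r_xx · r_yy) = 0.334 / √(0.561 × 0.822) = 0.334 / √0.461142 = 0.334 / 0.6791 ≈ 0.492.

0.492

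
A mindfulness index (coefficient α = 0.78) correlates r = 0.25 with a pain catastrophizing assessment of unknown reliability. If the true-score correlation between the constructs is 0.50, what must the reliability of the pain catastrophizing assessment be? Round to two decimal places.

0.32

r_true = r_obs / √(r_xx · r_yy) ⇒ 0.50 = 0.25 / √(0.78 · r_yy).
√(0.78 · r_yy) = 0.25 / 0.50 = 0.5000; 0.78 · r_yy = 0.2500; r_yy = 0.2500 / 0.78 ≈ 0.32.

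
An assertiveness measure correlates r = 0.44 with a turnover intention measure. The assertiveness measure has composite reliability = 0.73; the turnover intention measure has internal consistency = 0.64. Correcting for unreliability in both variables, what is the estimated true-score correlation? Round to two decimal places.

0.64

r_true = r_obs / √(r_xx · r_yy) = 0.44 / √(0.73 × 0.64) = 0.44 / √0.4672 = 0.44 / 0.6835 ≈ 0.64.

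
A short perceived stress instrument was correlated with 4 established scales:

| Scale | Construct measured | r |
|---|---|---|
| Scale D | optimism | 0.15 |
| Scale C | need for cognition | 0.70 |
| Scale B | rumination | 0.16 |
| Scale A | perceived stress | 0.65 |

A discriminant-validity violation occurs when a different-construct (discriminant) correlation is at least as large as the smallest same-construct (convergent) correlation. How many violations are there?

Convergent (same construct = perceived stress): Scale A.
Smallest convergent = 0.65. Discriminant values: 0.15, 0.70, 0.16; count ≥ 0.65 → 1.

1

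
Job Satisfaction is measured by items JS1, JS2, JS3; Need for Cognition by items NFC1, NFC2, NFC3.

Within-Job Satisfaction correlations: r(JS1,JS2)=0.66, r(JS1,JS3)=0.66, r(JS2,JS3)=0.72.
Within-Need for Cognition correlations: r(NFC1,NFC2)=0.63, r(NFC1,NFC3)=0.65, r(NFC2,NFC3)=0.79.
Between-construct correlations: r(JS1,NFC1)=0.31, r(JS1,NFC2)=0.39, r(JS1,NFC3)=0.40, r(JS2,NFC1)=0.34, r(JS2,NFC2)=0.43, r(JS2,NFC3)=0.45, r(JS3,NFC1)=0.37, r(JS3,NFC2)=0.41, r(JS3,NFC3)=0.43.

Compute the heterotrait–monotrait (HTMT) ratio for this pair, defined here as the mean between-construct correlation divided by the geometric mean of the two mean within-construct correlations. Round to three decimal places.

Between-construct mean = 3.53/9 = 0.3922.
Mean within-JS = 2.04/3 = 0.6800; mean within-NFC = 2.07/3 = 0.6900.
Geometric mean = √(0.6800 × 0.6900) = 0.6850.
HTMT = 0.3922 / 0.6850 = 0.573.

0.573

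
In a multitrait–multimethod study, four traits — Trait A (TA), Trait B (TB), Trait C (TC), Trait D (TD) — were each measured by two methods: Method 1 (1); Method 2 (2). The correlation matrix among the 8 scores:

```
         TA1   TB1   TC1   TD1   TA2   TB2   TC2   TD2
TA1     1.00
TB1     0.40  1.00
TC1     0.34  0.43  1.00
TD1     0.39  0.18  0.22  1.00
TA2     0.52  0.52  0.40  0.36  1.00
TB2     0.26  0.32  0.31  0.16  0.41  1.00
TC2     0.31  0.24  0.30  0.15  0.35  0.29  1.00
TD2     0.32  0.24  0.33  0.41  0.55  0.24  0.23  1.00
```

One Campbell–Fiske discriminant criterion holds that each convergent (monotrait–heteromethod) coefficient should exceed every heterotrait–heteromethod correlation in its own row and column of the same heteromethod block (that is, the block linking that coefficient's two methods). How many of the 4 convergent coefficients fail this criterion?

Each convergent coefficient versus the relevant comparison correlations:
TA (methods 1·2): 0.52 vs {0.26, 0.52, 0.31, 0.40, 0.32, 0.36} → fail.
TB (methods 1·2): 0.32 vs {0.52, 0.26, 0.24, 0.31, 0.24, 0.16} → fail.
TC (methods 1·2): 0.30 vs {0.40, 0.31, 0.31, 0.24, 0.33, 0.15} → fail.
TD (methods 1·2): 0.41 vs {0.36, 0.32, 0.16, 0.24, 0.15, 0.33} → pass.
3 of 4 fail.

3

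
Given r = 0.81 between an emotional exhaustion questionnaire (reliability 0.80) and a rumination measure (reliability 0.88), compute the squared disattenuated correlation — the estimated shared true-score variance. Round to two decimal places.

0.93

Disattenuated r = 0.81 / √(0.80 × 0.88) = 0.81 / 0.8390 = 0.9654.
Shared true-score variance = 0.9654² = 0.9320 ≈ 0.93.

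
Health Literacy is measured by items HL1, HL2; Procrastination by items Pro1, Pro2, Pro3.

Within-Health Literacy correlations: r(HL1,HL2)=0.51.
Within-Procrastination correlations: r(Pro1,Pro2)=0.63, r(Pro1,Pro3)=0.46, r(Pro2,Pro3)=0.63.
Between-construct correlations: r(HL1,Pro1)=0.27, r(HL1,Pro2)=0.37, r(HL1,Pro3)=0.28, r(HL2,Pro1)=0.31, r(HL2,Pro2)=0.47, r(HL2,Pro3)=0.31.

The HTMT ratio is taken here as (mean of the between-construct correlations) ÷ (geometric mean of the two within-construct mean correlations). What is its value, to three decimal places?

Mean heterotrait r = 2.01/6 = 0.3350.
Mean within-HL = 0.51/1 = 0.5100; mean within-Pro = 1.72/3 = 0.5733.
Geometric mean = √(0.5100 × 0.5733) = 0.5407.
HTMT = 0.3350 / 0.5407 = 0.620.

0.620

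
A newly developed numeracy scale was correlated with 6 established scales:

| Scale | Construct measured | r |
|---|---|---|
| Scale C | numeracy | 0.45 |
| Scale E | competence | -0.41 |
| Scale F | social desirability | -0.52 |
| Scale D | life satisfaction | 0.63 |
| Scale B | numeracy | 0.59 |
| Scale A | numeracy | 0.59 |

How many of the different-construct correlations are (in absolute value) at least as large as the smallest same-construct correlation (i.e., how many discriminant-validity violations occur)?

Convergent (same construct = numeracy): Scale C, Scale B, Scale A.
Smallest convergent = 0.45. Discriminant |r|: 0.41, 0.52, 0.63; count ≥ 0.45 → 2.

2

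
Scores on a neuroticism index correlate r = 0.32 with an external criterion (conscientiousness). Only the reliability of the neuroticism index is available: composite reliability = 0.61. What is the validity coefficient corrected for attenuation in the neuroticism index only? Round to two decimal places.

Single correction: r_c = r_obs / √r_xx = 0.32 / √0.61 = 0.32 / 0.7810 ≈ 0.41.

0.41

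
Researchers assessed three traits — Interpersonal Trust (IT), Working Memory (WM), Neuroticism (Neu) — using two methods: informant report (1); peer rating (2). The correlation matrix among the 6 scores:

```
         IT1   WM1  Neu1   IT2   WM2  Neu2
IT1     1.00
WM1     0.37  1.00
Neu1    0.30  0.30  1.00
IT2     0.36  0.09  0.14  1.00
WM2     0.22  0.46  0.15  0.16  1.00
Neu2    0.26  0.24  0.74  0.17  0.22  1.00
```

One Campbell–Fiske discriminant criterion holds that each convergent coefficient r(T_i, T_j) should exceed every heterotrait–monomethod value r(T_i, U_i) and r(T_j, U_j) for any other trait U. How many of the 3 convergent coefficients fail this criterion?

1

Each convergent coefficient versus the relevant comparison correlations:
IT (methods 1·2): 0.36 vs {0.37, 0.16, 0.30, 0.17} → fail.
WM (methods 1·2): 0.46 vs {0.37, 0.16, 0.30, 0.22} → pass.
Neu (methods 1·2): 0.74 vs {0.30, 0.17, 0.30, 0.22} → pass.
1 of 3 fail.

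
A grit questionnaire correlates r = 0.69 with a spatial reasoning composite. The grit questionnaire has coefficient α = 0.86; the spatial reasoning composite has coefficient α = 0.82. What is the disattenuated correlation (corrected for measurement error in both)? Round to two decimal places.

r_true = r_obs / √(r_xx · r_yy) = 0.69 / √(0.86 × 0.82) = 0.69 / √0.7052 = 0.69 / 0.8398 ≈ 0.82.

0.82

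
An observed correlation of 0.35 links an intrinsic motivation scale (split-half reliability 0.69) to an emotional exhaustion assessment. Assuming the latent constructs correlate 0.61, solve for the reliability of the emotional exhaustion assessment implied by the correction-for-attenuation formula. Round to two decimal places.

0.48

r_true = r_obs / √(r_xx · r_yy) ⇒ 0.61 = 0.35 / √(0.69 · r_yy).
√(0.69 · r_yy) = 0.35 / 0.61 = 0.5738; 0.69 · r_yy = 0.3292; r_yy = 0.3292 / 0.69 ≈ 0.48.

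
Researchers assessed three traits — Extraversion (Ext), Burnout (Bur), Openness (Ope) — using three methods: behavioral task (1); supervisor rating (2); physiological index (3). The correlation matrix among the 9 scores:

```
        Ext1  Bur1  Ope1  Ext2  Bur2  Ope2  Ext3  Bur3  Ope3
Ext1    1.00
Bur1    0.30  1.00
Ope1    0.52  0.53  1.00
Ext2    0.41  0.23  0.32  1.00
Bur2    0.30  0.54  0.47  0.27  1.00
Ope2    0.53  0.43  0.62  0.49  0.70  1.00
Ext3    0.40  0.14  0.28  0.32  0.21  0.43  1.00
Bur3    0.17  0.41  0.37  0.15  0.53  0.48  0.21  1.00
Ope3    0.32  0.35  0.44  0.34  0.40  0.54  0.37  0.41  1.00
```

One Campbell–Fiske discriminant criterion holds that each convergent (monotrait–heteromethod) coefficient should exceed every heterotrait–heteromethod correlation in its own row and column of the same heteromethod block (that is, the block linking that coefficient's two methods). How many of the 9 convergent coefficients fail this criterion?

Each convergent coefficient versus the relevant comparison correlations:
Ext (methods 1·2): 0.41 vs {0.30, 0.23, 0.53, 0.32} → fail.
Ext (methods 1·3): 0.40 vs {0.17, 0.14, 0.32, 0.28} → pass.
Ext (methods 2·3): 0.32 vs {0.15, 0.21, 0.34, 0.43} → fail.
Bur (methods 1·2): 0.54 vs {0.23, 0.30, 0.43, 0.47} → pass.
Bur (methods 1·3): 0.41 vs {0.14, 0.17, 0.35, 0.37} → pass.
Bur (methods 2·3): 0.53 vs {0.21, 0.15, 0.40, 0.48} → pass.
Ope (methods 1·2): 0.62 vs {0.32, 0.53, 0.47, 0.43} → pass.
Ope (methods 1·3): 0.44 vs {0.28, 0.32, 0.37, 0.35} → pass.
Ope (methods 2·3): 0.54 vs {0.43, 0.34, 0.48, 0.40} → pass.
2 of 9 fail.

2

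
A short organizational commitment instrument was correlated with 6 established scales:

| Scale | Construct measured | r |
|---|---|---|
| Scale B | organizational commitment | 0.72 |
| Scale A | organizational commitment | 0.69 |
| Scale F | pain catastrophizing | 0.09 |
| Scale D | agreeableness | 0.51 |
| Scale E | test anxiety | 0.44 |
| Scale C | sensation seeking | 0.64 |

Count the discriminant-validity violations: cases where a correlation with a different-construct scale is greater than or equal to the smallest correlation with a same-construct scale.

Convergent (same construct = organizational commitment): Scale B, Scale A.
Smallest convergent = 0.69. Discriminant values: 0.09, 0.51, 0.44, 0.64; count ≥ 0.69 → 0.

0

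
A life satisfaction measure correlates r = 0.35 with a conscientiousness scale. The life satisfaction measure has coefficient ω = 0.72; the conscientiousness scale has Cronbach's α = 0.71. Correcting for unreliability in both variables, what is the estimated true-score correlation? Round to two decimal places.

r_true = r_obs / √(r_xx · r_yy) = 0.35 / √(0.72 × 0.71) = 0.35 / √0.5112 = 0.35 / 0.7150 ≈ 0.49.

0.49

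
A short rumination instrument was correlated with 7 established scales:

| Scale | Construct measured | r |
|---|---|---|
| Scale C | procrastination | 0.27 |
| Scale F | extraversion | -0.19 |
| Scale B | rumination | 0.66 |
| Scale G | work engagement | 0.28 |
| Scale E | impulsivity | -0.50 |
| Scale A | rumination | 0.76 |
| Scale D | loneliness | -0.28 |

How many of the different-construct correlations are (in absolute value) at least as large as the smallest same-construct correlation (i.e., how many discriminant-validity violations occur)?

Convergent (same construct = rumination): Scale B, Scale A.
Smallest convergent = 0.66. Discriminant |r|: 0.27, 0.19, 0.28, 0.50, 0.28; count ≥ 0.66 → 0.

0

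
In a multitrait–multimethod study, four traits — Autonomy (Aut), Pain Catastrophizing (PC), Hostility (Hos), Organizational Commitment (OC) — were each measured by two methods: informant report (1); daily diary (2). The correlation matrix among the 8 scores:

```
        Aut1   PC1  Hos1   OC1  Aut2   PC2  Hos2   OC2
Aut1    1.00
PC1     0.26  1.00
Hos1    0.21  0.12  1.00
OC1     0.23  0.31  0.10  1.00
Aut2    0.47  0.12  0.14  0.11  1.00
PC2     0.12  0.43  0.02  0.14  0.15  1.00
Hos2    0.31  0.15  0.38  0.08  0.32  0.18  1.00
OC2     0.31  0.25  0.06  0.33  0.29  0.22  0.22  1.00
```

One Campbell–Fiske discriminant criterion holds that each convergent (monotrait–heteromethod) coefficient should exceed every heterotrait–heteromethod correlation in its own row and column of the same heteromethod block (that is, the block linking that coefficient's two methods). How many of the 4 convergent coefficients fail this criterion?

Each convergent coefficient versus the relevant comparison correlations:
Aut (methods 1·2): 0.47 vs {0.12, 0.12, 0.31, 0.14, 0.31, 0.11} → pass.
PC (methods 1·2): 0.43 vs {0.12, 0.12, 0.15, 0.02, 0.25, 0.14} → pass.
Hos (methods 1·2): 0.38 vs {0.14, 0.31, 0.02, 0.15, 0.06, 0.08} → pass.
OC (methods 1·2): 0.33 vs {0.11, 0.31, 0.14, 0.25, 0.08, 0.06} → pass.
0 of 4 fail.

0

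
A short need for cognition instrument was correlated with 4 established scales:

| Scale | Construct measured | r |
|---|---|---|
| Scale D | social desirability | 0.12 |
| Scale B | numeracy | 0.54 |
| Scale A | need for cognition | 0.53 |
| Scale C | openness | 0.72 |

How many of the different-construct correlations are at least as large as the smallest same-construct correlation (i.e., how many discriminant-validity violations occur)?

Convergent (same construct = need for cognition): Scale A.
Smallest convergent = 0.53. Discriminant values: 0.12, 0.54, 0.72; count ≥ 0.53 → 2.

2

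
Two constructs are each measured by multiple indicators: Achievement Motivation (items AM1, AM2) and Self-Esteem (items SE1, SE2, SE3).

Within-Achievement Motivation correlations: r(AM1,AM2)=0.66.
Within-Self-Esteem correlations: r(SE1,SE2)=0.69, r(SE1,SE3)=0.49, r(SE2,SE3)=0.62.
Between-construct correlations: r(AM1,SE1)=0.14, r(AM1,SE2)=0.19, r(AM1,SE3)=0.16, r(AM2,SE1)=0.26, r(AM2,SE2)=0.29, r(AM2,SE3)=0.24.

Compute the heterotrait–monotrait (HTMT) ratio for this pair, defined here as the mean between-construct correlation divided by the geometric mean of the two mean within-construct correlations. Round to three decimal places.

Mean heterotrait r = 1.28/6 = 0.2133.
Mean within-AM = 0.66/1 = 0.6600; mean within-SE = 1.80/3 = 0.6000.
Geometric mean = √(0.6600 × 0.6000) = 0.6293.
HTMT = 0.2133 / 0.6293 = 0.339.

0.339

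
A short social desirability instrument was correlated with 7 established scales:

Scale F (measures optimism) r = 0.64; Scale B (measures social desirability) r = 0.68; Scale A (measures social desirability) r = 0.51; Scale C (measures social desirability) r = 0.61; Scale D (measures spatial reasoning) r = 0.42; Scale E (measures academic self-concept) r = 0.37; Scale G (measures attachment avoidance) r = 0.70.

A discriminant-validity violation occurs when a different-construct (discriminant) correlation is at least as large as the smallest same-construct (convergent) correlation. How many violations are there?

Convergent (same construct = social desirability): Scale B, Scale A, Scale C.
Smallest convergent = 0.51. Discriminant values: 0.64, 0.42, 0.37, 0.70; count ≥ 0.51 → 2.

2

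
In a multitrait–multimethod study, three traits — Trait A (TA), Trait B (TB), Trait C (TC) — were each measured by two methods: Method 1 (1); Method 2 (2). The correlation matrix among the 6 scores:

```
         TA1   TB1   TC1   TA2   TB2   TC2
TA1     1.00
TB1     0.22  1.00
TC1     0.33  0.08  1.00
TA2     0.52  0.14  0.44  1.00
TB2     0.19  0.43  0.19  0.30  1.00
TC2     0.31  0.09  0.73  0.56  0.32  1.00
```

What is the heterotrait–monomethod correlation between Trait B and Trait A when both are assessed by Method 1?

Different traits, same method: r(TB1, TA1) = 0.22.

0.22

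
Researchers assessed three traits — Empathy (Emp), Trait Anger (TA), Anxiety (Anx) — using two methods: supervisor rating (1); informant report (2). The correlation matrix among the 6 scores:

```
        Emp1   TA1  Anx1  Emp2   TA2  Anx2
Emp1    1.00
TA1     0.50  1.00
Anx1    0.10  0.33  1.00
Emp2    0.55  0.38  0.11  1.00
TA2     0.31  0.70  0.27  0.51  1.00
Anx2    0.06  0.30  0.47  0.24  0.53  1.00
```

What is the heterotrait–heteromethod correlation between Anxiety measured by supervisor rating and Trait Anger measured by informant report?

Different traits and methods: r(Anx1, TA2) = 0.27.

0.27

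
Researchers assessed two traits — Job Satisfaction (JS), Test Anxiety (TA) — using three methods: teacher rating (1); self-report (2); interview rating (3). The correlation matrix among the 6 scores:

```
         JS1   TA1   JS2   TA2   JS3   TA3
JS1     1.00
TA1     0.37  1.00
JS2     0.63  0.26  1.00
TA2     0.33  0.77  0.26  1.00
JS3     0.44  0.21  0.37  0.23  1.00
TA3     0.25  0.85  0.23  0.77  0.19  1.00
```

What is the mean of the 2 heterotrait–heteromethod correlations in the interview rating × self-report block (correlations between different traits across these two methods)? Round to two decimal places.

HTHM values (method 3 × method 2): 0.23, 0.23; mean = 0.46/2 = 0.23.

0.23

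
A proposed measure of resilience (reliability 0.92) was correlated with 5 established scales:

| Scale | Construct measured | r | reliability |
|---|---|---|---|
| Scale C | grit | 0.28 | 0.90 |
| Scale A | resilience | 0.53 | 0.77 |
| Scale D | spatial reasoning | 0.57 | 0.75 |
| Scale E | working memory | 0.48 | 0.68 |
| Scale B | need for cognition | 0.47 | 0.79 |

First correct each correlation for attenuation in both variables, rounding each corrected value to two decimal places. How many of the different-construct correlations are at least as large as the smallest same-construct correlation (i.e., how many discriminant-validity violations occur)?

1

Disattenuated r (r / √(r_scale · r_new)):
  Scale C (disc): 0.28 / √(0.90·0.92) = 0.31
  Scale A (conv): 0.53 / √(0.77·0.92) = 0.63
  Scale D (disc): 0.57 / √(0.75·0.92) = 0.69
  Scale E (disc): 0.48 / √(0.68·0.92) = 0.61
  Scale B (disc): 0.47 / √(0.79·0.92) = 0.55
Smallest convergent = 0.63. Discriminant values: 0.31, 0.69, 0.61, 0.55; count ≥ 0.63 → 1.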